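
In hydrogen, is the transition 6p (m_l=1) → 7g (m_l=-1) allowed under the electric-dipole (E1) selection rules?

forbidden

Δl = 4 − 1 = +3; the E1 rule Δl = ±1 is ✗.
m_l: 1 → -1 (Δm_l = -2). |Δm_l| ≤ 1 ✗.
The transition is electric-dipole forbidden.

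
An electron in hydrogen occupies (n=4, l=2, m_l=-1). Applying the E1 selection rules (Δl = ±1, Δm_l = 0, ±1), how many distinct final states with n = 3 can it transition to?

E1 requires Δl = ±1, so l_f ∈ {1, 3}; with 0 ≤ l_f ≤ n_f−1 = 2, the allowed l_f values are {1}.
For l_f = 1: m_f ∈ {m_i−1, m_i, m_i+1} ∩ [−1, 1] = {-1, 0} → 2 states.
Total: 2.

2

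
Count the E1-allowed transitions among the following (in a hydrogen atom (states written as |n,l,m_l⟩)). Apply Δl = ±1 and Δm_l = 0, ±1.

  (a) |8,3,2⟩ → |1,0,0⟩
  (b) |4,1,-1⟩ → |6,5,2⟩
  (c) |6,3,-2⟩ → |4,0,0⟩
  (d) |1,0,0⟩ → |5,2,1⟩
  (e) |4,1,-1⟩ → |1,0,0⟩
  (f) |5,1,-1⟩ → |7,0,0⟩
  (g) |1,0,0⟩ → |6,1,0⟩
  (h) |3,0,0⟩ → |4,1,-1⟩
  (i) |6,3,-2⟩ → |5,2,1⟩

(a) forbidden — Δl = -3 (E1 requires Δl = ±1); Δm_l = -2 (E1 requires Δm_l = 0, ±1)
(b) forbidden — Δl = +4 (E1 requires Δl = ±1); Δm_l = +3 (E1 requires Δm_l = 0, ±1)
(c) forbidden — Δl = -3 (E1 requires Δl = ±1); Δm_l = +2 (E1 requires Δm_l = 0, ±1)
(d) forbidden — Δl = +2 (E1 requires Δl = ±1)
(e) allowed
(f) allowed
(g) allowed
(h) allowed
(i) forbidden — Δm_l = +3 (E1 requires Δm_l = 0, ±1)
Total allowed: 4 of 9.

4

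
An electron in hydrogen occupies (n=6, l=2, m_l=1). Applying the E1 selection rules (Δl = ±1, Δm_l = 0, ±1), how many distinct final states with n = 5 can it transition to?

5

E1 requires Δl = ±1, so l_f ∈ {1, 3}; with 0 ≤ l_f ≤ n_f−1 = 4, the allowed l_f values are {1, 3}.
For l_f = 1: m_f ∈ {m_i−1, m_i, m_i+1} ∩ [−1, 1] = {0, 1} → 2 states.
For l_f = 3: m_f ∈ {m_i−1, m_i, m_i+1} ∩ [−3, 3] = {0, 1, 2} → 3 states.
Total: 5.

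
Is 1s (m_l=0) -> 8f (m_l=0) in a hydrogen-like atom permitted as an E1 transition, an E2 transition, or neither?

Δl = 3 − 0 = +3; l_i + l_f = 3.
Δm_l = +0.
E1 (Δl = ±1, |Δm_l| ≤ 1): not satisfied.
E2 (Δl = 0,±2, l_i+l_f ≥ 2, |Δm_l| ≤ 2): not satisfied.

neither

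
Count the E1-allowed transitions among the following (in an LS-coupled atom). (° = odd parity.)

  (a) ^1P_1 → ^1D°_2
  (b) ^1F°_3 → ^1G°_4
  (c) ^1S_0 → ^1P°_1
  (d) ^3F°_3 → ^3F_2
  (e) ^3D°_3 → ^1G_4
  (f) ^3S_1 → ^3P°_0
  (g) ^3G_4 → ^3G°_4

(a) allowed
(b) forbidden (parity fails)
(c) allowed
(d) allowed
(e) forbidden (ΔS, ΔL fail)
(f) allowed
(g) allowed
Total allowed: 5 of 7.

5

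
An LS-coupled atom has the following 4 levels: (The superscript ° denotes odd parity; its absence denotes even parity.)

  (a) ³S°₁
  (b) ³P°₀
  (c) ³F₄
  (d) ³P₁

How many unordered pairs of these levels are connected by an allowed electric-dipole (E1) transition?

(a)–(b): forbidden (parity).
(a)–(c): forbidden (ΔL, ΔJ).
(a)–(d): allowed.
(b)–(c): forbidden (ΔL, ΔJ).
(b)–(d): allowed.
(c)–(d): forbidden (parity, ΔL, ΔJ).
Allowed pairs: 2 of 6.

2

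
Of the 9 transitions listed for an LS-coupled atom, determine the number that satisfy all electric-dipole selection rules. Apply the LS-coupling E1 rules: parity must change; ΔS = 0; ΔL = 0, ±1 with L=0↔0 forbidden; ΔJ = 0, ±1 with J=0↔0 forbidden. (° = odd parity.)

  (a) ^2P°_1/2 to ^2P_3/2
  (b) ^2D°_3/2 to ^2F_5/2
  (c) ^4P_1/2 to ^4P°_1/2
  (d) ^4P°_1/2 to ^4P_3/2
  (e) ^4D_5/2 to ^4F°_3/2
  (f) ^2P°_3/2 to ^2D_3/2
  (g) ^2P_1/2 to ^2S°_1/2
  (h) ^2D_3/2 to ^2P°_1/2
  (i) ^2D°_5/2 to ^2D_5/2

(a) allowed
(b) allowed
(c) allowed
(d) allowed
(e) allowed
(f) allowed
(g) allowed
(h) allowed
(i) allowed
Total allowed: 9 of 9.

9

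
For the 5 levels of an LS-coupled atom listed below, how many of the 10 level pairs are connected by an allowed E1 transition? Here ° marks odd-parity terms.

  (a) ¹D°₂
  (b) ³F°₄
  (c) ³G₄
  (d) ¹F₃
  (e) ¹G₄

2

(a)–(b): forbidden (parity, ΔS, ΔJ).
(a)–(c): forbidden (ΔS, ΔL, ΔJ).
(a)–(d): allowed.
(a)–(e): forbidden (ΔL, ΔJ).
(b)–(c): allowed.
(b)–(d): forbidden (ΔS).
(b)–(e): forbidden (ΔS).
(c)–(d): forbidden (parity, ΔS).
(c)–(e): forbidden (parity, ΔS).
(d)–(e): forbidden (parity).
Allowed pairs: 2 of 10.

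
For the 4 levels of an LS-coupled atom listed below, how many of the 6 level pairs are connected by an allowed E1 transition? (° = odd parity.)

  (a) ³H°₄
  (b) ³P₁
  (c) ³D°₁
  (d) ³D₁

2

(a)–(b): forbidden (ΔL, ΔJ).
(a)–(c): forbidden (parity, ΔL, ΔJ).
(a)–(d): forbidden (ΔL, ΔJ).
(b)–(c): allowed.
(b)–(d): forbidden (parity).
(c)–(d): allowed.
Allowed pairs: 2 of 6.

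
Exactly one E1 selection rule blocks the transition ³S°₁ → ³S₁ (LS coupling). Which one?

Reading off the term symbols: S 1→1, L 0→0, J 1→1, parity odd→even.
Parity must change: odd → even — satisfied.
ΔS = 0: S: 1 → 1 — satisfied.
ΔL = 0, ±1 (not L=0↔0): L: 0 → 0, ΔL = +0 — violated.
ΔJ = 0, ±1 (not J=0↔0): J: 1 → 1, ΔJ = +0 — satisfied.

the L=0 ↔ L=0 exclusion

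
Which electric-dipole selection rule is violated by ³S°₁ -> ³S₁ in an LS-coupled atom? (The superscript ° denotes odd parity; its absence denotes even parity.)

the L=0 ↔ L=0 exclusion

Parity must change: odd → even — ok.
ΔS = 0: S: 1 → 1 — ok.
ΔL = 0, ±1 (not L=0↔0): L: 0 → 0, ΔL = +0 — fails.
ΔJ = 0, ±1 (not J=0↔0): J: 1 → 1, ΔJ = +0 — ok.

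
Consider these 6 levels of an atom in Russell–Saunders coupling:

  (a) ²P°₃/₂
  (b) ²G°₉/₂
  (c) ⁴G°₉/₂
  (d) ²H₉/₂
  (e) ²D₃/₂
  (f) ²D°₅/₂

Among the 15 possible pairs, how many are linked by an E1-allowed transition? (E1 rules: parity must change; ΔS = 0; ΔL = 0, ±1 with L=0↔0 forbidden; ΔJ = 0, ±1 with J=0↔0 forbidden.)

3

(a)–(b): forbidden (parity, ΔL, ΔJ).
(a)–(c): forbidden (parity, ΔS, ΔL, ΔJ).
(a)–(d): forbidden (ΔL, ΔJ).
(a)–(e): allowed.
(a)–(f): forbidden (parity).
(b)–(c): forbidden (parity, ΔS).
(b)–(d): allowed.
(b)–(e): forbidden (ΔL, ΔJ).
(b)–(f): forbidden (parity, ΔL, ΔJ).
(c)–(d): forbidden (ΔS).
(c)–(e): forbidden (ΔS, ΔL, ΔJ).
(c)–(f): forbidden (parity, ΔS, ΔL, ΔJ).
(d)–(e): forbidden (parity, ΔL, ΔJ).
(d)–(f): forbidden (ΔL, ΔJ).
(e)–(f): allowed.
Allowed pairs: 3 of 15.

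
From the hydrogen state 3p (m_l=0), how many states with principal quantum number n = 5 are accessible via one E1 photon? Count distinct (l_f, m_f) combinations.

4

E1 requires Δl = ±1, so l_f ∈ {0, 2}; with 0 ≤ l_f ≤ n_f−1 = 4, the allowed l_f values are {0, 2}.
For l_f = 0: m_f ∈ {m_i−1, m_i, m_i+1} ∩ [−0, 0] = {0} → 1 state.
For l_f = 2: m_f ∈ {m_i−1, m_i, m_i+1} ∩ [−2, 2] = {-1, 0, 1} → 3 states.
Total: 4.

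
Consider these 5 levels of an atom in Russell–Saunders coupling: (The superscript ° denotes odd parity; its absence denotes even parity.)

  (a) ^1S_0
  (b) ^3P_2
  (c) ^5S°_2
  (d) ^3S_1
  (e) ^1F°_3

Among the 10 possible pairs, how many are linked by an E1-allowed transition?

0

(a)–(b): forbidden (parity, ΔS, ΔJ).
(a)–(c): forbidden (ΔS, ΔL, ΔJ).
(a)–(d): forbidden (parity, ΔS, ΔL).
(a)–(e): forbidden (ΔL, ΔJ).
(b)–(c): forbidden (ΔS).
(b)–(d): forbidden (parity).
(b)–(e): forbidden (ΔS, ΔL).
(c)–(d): forbidden (ΔS, ΔL).
(c)–(e): forbidden (parity, ΔS, ΔL).
(d)–(e): forbidden (ΔS, ΔL, ΔJ).
Allowed pairs: 0 of 10.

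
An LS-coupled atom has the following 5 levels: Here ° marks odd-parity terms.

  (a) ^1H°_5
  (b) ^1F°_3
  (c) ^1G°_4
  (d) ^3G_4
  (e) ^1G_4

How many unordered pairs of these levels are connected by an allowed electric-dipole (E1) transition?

(a)–(b): forbidden (parity, ΔL, ΔJ).
(a)–(c): forbidden (parity).
(a)–(d): forbidden (ΔS).
(a)–(e): allowed.
(b)–(c): forbidden (parity).
(b)–(d): forbidden (ΔS).
(b)–(e): allowed.
(c)–(d): forbidden (ΔS).
(c)–(e): allowed.
(d)–(e): forbidden (parity, ΔS).
Allowed pairs: 3 of 10.

3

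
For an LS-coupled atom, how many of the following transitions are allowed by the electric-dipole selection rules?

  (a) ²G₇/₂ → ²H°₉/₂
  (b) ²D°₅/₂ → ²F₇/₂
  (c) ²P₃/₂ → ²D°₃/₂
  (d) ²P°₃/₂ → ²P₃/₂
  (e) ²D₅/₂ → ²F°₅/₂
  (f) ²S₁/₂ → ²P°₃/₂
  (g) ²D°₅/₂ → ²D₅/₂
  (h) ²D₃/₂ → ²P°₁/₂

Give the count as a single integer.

(a) allowed
(b) allowed
(c) allowed
(d) allowed
(e) allowed
(f) allowed
(g) allowed
(h) allowed
Total allowed: 8 of 8.

8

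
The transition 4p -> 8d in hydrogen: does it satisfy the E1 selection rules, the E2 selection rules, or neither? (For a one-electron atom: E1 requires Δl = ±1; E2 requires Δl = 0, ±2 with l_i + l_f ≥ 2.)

Δl = 2 − 1 = +1; l_i + l_f = 3.
E1 (Δl = ±1): satisfied.
E2 (Δl = 0,±2, l_i+l_f ≥ 2): not satisfied.

E1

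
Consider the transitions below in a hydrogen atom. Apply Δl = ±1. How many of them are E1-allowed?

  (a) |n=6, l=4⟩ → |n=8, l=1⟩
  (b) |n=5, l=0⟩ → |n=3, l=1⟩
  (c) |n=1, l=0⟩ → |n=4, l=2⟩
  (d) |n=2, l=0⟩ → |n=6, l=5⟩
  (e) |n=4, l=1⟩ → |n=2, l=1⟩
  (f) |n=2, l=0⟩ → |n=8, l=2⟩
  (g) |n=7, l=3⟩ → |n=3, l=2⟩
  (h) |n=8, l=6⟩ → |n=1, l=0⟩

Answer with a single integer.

2

(a) forbidden — Δl = -3 (E1 requires Δl = ±1)
(b) allowed
(c) forbidden — Δl = +2 (E1 requires Δl = ±1)
(d) forbidden — Δl = +5 (E1 requires Δl = ±1)
(e) forbidden — Δl = +0 (E1 requires Δl = ±1)
(f) forbidden — Δl = +2 (E1 requires Δl = ±1)
(g) allowed
(h) forbidden — Δl = -6 (E1 requires Δl = ±1)
Total allowed: 2 of 8.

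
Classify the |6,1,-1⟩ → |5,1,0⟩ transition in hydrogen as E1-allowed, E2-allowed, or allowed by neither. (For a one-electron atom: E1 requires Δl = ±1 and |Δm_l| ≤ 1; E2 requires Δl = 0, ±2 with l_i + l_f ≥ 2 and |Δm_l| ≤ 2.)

Δl = 1 − 1 = +0; l_i + l_f = 2.
Δm_l = +1.
E1 (Δl = ±1, |Δm_l| ≤ 1): not satisfied.
E2 (Δl = 0,±2, l_i+l_f ≥ 2, |Δm_l| ≤ 2): satisfied.

E2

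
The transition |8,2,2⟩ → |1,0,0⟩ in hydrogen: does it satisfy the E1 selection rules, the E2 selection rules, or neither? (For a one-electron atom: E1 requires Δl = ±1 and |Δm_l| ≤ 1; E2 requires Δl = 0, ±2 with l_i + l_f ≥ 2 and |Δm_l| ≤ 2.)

Δl = 0 − 2 = -2; l_i + l_f = 2.
Δm_l = -2.
E1 (Δl = ±1, |Δm_l| ≤ 1): not satisfied.
E2 (Δl = 0,±2, l_i+l_f ≥ 2, |Δm_l| ≤ 2): satisfied.

E2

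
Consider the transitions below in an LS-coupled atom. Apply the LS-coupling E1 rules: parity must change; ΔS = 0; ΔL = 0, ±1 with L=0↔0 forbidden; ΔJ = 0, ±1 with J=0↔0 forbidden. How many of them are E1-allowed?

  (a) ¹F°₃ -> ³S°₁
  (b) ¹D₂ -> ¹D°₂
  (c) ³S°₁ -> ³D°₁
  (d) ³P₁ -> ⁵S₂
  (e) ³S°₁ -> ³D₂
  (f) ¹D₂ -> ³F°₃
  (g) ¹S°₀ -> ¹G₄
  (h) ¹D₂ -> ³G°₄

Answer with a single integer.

(a) forbidden (parity, ΔS, ΔL, ΔJ fail)
(b) allowed
(c) forbidden (parity, ΔL fail)
(d) forbidden (parity, ΔS fail)
(e) forbidden (ΔL fails)
(f) forbidden (ΔS fails)
(g) forbidden (ΔL, ΔJ fail)
(h) forbidden (ΔS, ΔL, ΔJ fail)
Total allowed: 1 of 8.

1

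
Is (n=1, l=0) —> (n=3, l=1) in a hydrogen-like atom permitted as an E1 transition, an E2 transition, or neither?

Δl = 1 − 0 = +1; l_i + l_f = 1.
E1 (Δl = ±1): satisfied.
E2 (Δl = 0,±2, l_i+l_f ≥ 2): not satisfied.

E1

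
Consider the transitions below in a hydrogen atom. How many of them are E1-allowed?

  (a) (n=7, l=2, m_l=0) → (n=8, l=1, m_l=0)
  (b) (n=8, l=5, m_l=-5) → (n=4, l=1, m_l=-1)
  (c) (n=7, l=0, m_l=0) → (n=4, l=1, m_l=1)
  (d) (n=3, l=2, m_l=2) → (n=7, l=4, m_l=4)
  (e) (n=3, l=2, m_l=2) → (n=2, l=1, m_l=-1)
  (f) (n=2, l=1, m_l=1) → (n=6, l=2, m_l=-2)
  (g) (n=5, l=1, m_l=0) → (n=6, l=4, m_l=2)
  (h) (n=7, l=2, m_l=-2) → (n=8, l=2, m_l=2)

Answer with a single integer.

(a) allowed
(b) forbidden — Δl = -4 (E1 requires Δl = ±1); Δm_l = +4 (E1 requires Δm_l = 0, ±1)
(c) allowed
(d) forbidden — Δl = +2 (E1 requires Δl = ±1); Δm_l = +2 (E1 requires Δm_l = 0, ±1)
(e) forbidden — Δm_l = -3 (E1 requires Δm_l = 0, ±1)
(f) forbidden — Δm_l = -3 (E1 requires Δm_l = 0, ±1)
(g) forbidden — Δl = +3 (E1 requires Δl = ±1); Δm_l = +2 (E1 requires Δm_l = 0, ±1)
(h) forbidden — Δl = +0 (E1 requires Δl = ±1); Δm_l = +4 (E1 requires Δm_l = 0, ±1)
Total allowed: 2 of 8.

2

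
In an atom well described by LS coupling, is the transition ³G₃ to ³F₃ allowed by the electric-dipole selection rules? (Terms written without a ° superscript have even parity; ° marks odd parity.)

Parity must change: even → even — ✗.
ΔJ = 0, ±1 (not J=0↔0): J: 3 → 3, ΔJ = +0 — ✓.
ΔS = 0: S: 1 → 1 — ✓.
ΔL = 0, ±1 (not L=0↔0): L: 4 → 3, ΔL = -1 — ✓.
Rule(s) violated: parity.

forbidden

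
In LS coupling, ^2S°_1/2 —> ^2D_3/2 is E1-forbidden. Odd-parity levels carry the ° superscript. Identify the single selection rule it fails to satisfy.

Parity must change: odd → even — satisfied.
ΔS = 0: S: 1/2 → 1/2 — satisfied.
ΔL = 0, ±1 (not L=0↔0): L: 0 → 2, ΔL = +2 — violated.
ΔJ = 0, ±1 (not J=0↔0): J: 1/2 → 3/2, ΔJ = +1 — satisfied.

the ΔL = 0, ±1 rule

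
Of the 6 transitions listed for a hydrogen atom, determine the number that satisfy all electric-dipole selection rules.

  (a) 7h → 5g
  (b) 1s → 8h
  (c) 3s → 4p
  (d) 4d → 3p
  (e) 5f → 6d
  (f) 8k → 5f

(a) allowed
(b) forbidden — Δl = +5 (E1 requires Δl = ±1)
(c) allowed
(d) allowed
(e) allowed
(f) forbidden — Δl = -4 (E1 requires Δl = ±1)
Total allowed: 4 of 6.

4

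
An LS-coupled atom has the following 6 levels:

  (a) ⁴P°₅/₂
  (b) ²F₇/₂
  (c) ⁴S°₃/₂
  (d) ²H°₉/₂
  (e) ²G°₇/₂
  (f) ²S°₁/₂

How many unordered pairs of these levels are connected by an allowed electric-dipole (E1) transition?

1

(a)–(b): forbidden (ΔS, ΔL).
(a)–(c): forbidden (parity).
(a)–(d): forbidden (parity, ΔS, ΔL, ΔJ).
(a)–(e): forbidden (parity, ΔS, ΔL).
(a)–(f): forbidden (parity, ΔS, ΔJ).
(b)–(c): forbidden (ΔS, ΔL, ΔJ).
(b)–(d): forbidden (ΔL).
(b)–(e): allowed.
(b)–(f): forbidden (ΔL, ΔJ).
(c)–(d): forbidden (parity, ΔS, ΔL, ΔJ).
(c)–(e): forbidden (parity, ΔS, ΔL, ΔJ).
(c)–(f): forbidden (parity, ΔS, ΔL).
(d)–(e): forbidden (parity).
(d)–(f): forbidden (parity, ΔL, ΔJ).
(e)–(f): forbidden (parity, ΔL, ΔJ).
Allowed pairs: 1 of 15.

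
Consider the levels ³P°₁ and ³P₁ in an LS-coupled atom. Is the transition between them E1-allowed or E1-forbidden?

Initial level: S=1, L=1, J=1, parity odd. Final level: S=1, L=1, J=1, parity even.
ΔL = 0, ±1 (not L=0↔0): L: 1 → 1, ΔL = +0 — satisfied.
Parity must change: odd → even — satisfied.
ΔS = 0: S: 1 → 1 — satisfied.
ΔJ = 0, ±1 (not J=0↔0): J: 1 → 1, ΔJ = +0 — satisfied.
All four E1 rules are satisfied.

allowed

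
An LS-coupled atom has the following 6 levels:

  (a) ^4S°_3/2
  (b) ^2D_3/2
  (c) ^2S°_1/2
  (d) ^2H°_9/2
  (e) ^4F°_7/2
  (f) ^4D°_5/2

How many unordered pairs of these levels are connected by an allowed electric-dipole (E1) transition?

(a)–(b): forbidden (ΔS, ΔL).
(a)–(c): forbidden (parity, ΔS, ΔL).
(a)–(d): forbidden (parity, ΔS, ΔL, ΔJ).
(a)–(e): forbidden (parity, ΔL, ΔJ).
(a)–(f): forbidden (parity, ΔL).
(b)–(c): forbidden (ΔL).
(b)–(d): forbidden (ΔL, ΔJ).
(b)–(e): forbidden (ΔS, ΔJ).
(b)–(f): forbidden (ΔS).
(c)–(d): forbidden (parity, ΔL, ΔJ).
(c)–(e): forbidden (parity, ΔS, ΔL, ΔJ).
(c)–(f): forbidden (parity, ΔS, ΔL, ΔJ).
(d)–(e): forbidden (parity, ΔS, ΔL).
(d)–(f): forbidden (parity, ΔS, ΔL, ΔJ).
(e)–(f): forbidden (parity).
Allowed pairs: 0 of 15.

0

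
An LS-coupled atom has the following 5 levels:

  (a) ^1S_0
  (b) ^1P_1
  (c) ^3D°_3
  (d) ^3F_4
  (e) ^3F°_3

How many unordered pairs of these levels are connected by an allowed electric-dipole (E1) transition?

2

(a)–(b): forbidden (parity).
(a)–(c): forbidden (ΔS, ΔL, ΔJ).
(a)–(d): forbidden (parity, ΔS, ΔL, ΔJ).
(a)–(e): forbidden (ΔS, ΔL, ΔJ).
(b)–(c): forbidden (ΔS, ΔJ).
(b)–(d): forbidden (parity, ΔS, ΔL, ΔJ).
(b)–(e): forbidden (ΔS, ΔL, ΔJ).
(c)–(d): allowed.
(c)–(e): forbidden (parity).
(d)–(e): allowed.
Allowed pairs: 2 of 10.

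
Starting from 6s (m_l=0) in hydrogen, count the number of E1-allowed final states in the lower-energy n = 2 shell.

3

E1 requires Δl = ±1, so l_f ∈ {-1, 1}; with 0 ≤ l_f ≤ n_f−1 = 1, the allowed l_f values are {1}.
For l_f = 1: m_f ∈ {m_i−1, m_i, m_i+1} ∩ [−1, 1] = {-1, 0, 1} → 3 states.
Total: 3.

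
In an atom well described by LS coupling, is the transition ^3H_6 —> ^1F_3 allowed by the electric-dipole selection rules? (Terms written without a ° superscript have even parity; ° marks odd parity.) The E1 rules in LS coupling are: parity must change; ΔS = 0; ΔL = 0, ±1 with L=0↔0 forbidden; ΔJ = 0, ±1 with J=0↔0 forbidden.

forbidden

Parity must change: even → even — fails.
ΔS = 0: S: 1 → 0 — fails.
ΔL = 0, ±1 (not L=0↔0): L: 5 → 3, ΔL = -2 — fails.
ΔJ = 0, ±1 (not J=0↔0): J: 6 → 3, ΔJ = -3 — fails.
Rule(s) violated: parity, ΔS, ΔL, ΔJ.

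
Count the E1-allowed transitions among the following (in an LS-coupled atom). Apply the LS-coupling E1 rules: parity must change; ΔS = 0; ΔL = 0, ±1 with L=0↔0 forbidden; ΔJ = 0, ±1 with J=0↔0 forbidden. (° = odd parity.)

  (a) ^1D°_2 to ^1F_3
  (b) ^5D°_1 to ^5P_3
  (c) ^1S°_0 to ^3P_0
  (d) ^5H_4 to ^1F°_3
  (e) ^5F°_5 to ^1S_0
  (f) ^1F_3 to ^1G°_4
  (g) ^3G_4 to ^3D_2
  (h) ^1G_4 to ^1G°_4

(a) allowed
(b) forbidden (ΔJ fails)
(c) forbidden (ΔS, ΔJ fail)
(d) forbidden (ΔS, ΔL fail)
(e) forbidden (ΔS, ΔL, ΔJ fail)
(f) allowed
(g) forbidden (parity, ΔL, ΔJ fail)
(h) allowed
Total allowed: 3 of 8.

3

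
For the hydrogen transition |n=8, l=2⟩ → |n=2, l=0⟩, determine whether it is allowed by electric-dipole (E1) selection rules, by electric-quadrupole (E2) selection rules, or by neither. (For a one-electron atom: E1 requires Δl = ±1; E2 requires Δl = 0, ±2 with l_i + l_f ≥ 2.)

E2

Δl = 0 − 2 = -2; l_i + l_f = 2.
E1 (Δl = ±1): not satisfied.
E2 (Δl = 0,±2, l_i+l_f ≥ 2): satisfied.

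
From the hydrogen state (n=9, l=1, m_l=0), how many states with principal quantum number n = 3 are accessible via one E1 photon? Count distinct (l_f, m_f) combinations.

E1 requires Δl = ±1, so l_f ∈ {0, 2}; with 0 ≤ l_f ≤ n_f−1 = 2, the allowed l_f values are {0, 2}.
For l_f = 0: m_f ∈ {m_i−1, m_i, m_i+1} ∩ [−0, 0] = {0} → 1 state.
For l_f = 2: m_f ∈ {m_i−1, m_i, m_i+1} ∩ [−2, 2] = {-1, 0, 1} → 3 states.
Total: 4.

4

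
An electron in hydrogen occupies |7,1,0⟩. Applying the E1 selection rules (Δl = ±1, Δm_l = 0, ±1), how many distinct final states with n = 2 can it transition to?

E1 requires Δl = ±1, so l_f ∈ {0, 2}; with 0 ≤ l_f ≤ n_f−1 = 1, the allowed l_f values are {0}.
For l_f = 0: m_f ∈ {m_i−1, m_i, m_i+1} ∩ [−0, 0] = {0} → 1 state.
Total: 1.

1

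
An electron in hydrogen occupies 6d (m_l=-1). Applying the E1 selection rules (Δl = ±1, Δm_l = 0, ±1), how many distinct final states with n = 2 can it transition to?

2

E1 requires Δl = ±1, so l_f ∈ {1, 3}; with 0 ≤ l_f ≤ n_f−1 = 1, the allowed l_f values are {1}.
For l_f = 1: m_f ∈ {m_i−1, m_i, m_i+1} ∩ [−1, 1] = {-1, 0} → 2 states.
Total: 2.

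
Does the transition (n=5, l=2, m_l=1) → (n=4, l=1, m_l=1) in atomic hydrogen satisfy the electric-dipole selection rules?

l: 2 → 1 (Δl = -1). Δl = ±1 passes.
m_l: 1 → 1 (Δm_l = +0). |Δm_l| ≤ 1 passes.
All E1 selection rules are satisfied.

allowed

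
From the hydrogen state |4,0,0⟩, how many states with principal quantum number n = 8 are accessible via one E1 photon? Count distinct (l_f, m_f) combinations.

3

E1 requires Δl = ±1, so l_f ∈ {-1, 1}; with 0 ≤ l_f ≤ n_f−1 = 7, the allowed l_f values are {1}.
For l_f = 1: m_f ∈ {m_i−1, m_i, m_i+1} ∩ [−1, 1] = {-1, 0, 1} → 3 states.
Total: 3.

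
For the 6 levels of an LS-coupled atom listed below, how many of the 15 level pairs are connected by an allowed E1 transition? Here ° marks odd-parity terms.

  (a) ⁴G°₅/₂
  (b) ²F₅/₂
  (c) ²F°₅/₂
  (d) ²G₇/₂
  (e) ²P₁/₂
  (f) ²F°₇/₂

(a)–(b): forbidden (ΔS).
(a)–(c): forbidden (parity, ΔS).
(a)–(d): forbidden (ΔS).
(a)–(e): forbidden (ΔS, ΔL, ΔJ).
(a)–(f): forbidden (parity, ΔS).
(b)–(c): allowed.
(b)–(d): forbidden (parity).
(b)–(e): forbidden (parity, ΔL, ΔJ).
(b)–(f): allowed.
(c)–(d): allowed.
(c)–(e): forbidden (ΔL, ΔJ).
(c)–(f): forbidden (parity).
(d)–(e): forbidden (parity, ΔL, ΔJ).
(d)–(f): allowed.
(e)–(f): forbidden (ΔL, ΔJ).
Allowed pairs: 4 of 15.

4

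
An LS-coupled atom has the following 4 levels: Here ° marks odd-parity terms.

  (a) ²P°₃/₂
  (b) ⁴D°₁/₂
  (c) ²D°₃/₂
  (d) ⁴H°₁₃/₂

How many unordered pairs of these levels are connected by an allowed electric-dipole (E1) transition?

0

(a)–(b): forbidden (parity, ΔS).
(a)–(c): forbidden (parity).
(a)–(d): forbidden (parity, ΔS, ΔL, ΔJ).
(b)–(c): forbidden (parity, ΔS).
(b)–(d): forbidden (parity, ΔL, ΔJ).
(c)–(d): forbidden (parity, ΔS, ΔL, ΔJ).
Allowed pairs: 0 of 6.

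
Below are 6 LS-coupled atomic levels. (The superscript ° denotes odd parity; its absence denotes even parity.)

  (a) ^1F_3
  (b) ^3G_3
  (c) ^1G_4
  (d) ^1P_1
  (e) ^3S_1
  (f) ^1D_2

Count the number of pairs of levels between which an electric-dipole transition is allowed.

0

(a)–(b): forbidden (parity, ΔS).
(a)–(c): forbidden (parity).
(a)–(d): forbidden (parity, ΔL, ΔJ).
(a)–(e): forbidden (parity, ΔS, ΔL, ΔJ).
(a)–(f): forbidden (parity).
(b)–(c): forbidden (parity, ΔS).
(b)–(d): forbidden (parity, ΔS, ΔL, ΔJ).
(b)–(e): forbidden (parity, ΔL, ΔJ).
(b)–(f): forbidden (parity, ΔS, ΔL).
(c)–(d): forbidden (parity, ΔL, ΔJ).
(c)–(e): forbidden (parity, ΔS, ΔL, ΔJ).
(c)–(f): forbidden (parity, ΔL, ΔJ).
(d)–(e): forbidden (parity, ΔS).
(d)–(f): forbidden (parity).
(e)–(f): forbidden (parity, ΔS, ΔL).
Allowed pairs: 0 of 15.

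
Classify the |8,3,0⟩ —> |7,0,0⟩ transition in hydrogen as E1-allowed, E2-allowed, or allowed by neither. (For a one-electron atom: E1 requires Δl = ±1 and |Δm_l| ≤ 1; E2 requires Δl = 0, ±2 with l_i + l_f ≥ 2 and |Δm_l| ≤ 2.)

neither

Δl = 0 − 3 = -3; l_i + l_f = 3.
Δm_l = +0.
E1 (Δl = ±1, |Δm_l| ≤ 1): not satisfied.
E2 (Δl = 0,±2, l_i+l_f ≥ 2, |Δm_l| ≤ 2): not satisfied.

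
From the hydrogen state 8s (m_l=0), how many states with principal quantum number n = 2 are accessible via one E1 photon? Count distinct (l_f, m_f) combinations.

3

E1 requires Δl = ±1, so l_f ∈ {-1, 1}; with 0 ≤ l_f ≤ n_f−1 = 1, the allowed l_f values are {1}.
For l_f = 1: m_f ∈ {m_i−1, m_i, m_i+1} ∩ [−1, 1] = {-1, 0, 1} → 3 states.
Total: 3.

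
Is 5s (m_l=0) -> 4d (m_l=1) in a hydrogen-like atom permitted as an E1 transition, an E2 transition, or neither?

E2

Δl = 2 − 0 = +2; l_i + l_f = 2.
Δm_l = +1.
E1 (Δl = ±1, |Δm_l| ≤ 1): not satisfied.
E2 (Δl = 0,±2, l_i+l_f ≥ 2, |Δm_l| ≤ 2): satisfied.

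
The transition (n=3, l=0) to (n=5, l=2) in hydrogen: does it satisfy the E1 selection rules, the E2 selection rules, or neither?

E2

Δl = 2 − 0 = +2; l_i + l_f = 2.
E1 (Δl = ±1): not satisfied.
E2 (Δl = 0,±2, l_i+l_f ≥ 2): satisfied.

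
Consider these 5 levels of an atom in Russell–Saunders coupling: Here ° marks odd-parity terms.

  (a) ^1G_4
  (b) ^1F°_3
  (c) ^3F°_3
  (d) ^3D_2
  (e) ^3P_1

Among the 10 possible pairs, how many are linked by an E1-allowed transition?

(a)–(b): allowed.
(a)–(c): forbidden (ΔS).
(a)–(d): forbidden (parity, ΔS, ΔL, ΔJ).
(a)–(e): forbidden (parity, ΔS, ΔL, ΔJ).
(b)–(c): forbidden (parity, ΔS).
(b)–(d): forbidden (ΔS).
(b)–(e): forbidden (ΔS, ΔL, ΔJ).
(c)–(d): allowed.
(c)–(e): forbidden (ΔL, ΔJ).
(d)–(e): forbidden (parity).
Allowed pairs: 2 of 10.

2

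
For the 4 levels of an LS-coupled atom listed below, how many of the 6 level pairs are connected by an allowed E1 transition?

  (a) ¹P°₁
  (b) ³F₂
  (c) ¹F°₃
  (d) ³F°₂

1

(a)–(b): forbidden (ΔS, ΔL).
(a)–(c): forbidden (parity, ΔL, ΔJ).
(a)–(d): forbidden (parity, ΔS, ΔL).
(b)–(c): forbidden (ΔS).
(b)–(d): allowed.
(c)–(d): forbidden (parity, ΔS).
Allowed pairs: 1 of 6.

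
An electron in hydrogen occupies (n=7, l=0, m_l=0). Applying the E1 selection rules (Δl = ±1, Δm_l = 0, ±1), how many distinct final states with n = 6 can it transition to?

3

E1 requires Δl = ±1, so l_f ∈ {-1, 1}; with 0 ≤ l_f ≤ n_f−1 = 5, the allowed l_f values are {1}.
For l_f = 1: m_f ∈ {m_i−1, m_i, m_i+1} ∩ [−1, 1] = {-1, 0, 1} → 3 states.
Total: 3.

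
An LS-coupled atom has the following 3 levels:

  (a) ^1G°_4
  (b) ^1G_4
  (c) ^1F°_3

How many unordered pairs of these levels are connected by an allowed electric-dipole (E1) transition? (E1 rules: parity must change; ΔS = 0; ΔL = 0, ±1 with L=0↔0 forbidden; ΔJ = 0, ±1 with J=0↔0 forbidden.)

2

(a)–(b): allowed.
(a)–(c): forbidden (parity).
(b)–(c): allowed.
Allowed pairs: 2 of 3.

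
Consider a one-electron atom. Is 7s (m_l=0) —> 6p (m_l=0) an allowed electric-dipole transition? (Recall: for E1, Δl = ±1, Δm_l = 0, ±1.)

Initial l = 0, final l = 1, so Δl = +1. E1 requires Δl = ±1: ok.
m_l: 0 → 0 (Δm_l = +0). |Δm_l| ≤ 1 ok.
All E1 selection rules are satisfied.

allowed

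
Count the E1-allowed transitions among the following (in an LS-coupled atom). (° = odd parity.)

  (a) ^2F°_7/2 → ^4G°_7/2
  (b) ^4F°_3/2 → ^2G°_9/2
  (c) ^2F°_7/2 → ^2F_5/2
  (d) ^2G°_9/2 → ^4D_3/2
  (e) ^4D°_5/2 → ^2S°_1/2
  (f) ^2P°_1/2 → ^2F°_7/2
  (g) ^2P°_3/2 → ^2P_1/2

2

(a) forbidden (parity, ΔS fail)
(b) forbidden (parity, ΔS, ΔJ fail)
(c) allowed
(d) forbidden (ΔS, ΔL, ΔJ fail)
(e) forbidden (parity, ΔS, ΔL, ΔJ fail)
(f) forbidden (parity, ΔL, ΔJ fail)
(g) allowed
Total allowed: 2 of 7.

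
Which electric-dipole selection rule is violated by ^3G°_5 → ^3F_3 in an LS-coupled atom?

the ΔJ = 0, ±1 rule

Parity must change: odd → even — ok.
ΔS = 0: S: 1 → 1 — ok.
ΔL = 0, ±1 (not L=0↔0): L: 4 → 3, ΔL = -1 — ok.
ΔJ = 0, ±1 (not J=0↔0): J: 5 → 3, ΔJ = -2 — fails.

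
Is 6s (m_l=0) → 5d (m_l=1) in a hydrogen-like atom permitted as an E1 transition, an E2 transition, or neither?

Δl = 2 − 0 = +2; l_i + l_f = 2.
Δm_l = +1.
E1 (Δl = ±1, |Δm_l| ≤ 1): not satisfied.
E2 (Δl = 0,±2, l_i+l_f ≥ 2, |Δm_l| ≤ 2): satisfied.

E2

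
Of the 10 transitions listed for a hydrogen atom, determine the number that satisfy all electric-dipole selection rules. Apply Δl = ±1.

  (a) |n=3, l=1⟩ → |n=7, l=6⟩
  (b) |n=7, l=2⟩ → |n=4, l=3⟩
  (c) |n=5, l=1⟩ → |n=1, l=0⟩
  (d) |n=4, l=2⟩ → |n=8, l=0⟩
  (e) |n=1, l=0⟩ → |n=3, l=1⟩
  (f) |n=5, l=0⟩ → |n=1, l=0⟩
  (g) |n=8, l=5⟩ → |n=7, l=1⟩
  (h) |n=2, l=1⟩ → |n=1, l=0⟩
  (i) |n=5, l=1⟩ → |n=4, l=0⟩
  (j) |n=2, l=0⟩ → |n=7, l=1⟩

(a) forbidden — Δl = +5 (E1 requires Δl = ±1)
(b) allowed
(c) allowed
(d) forbidden — Δl = -2 (E1 requires Δl = ±1)
(e) allowed
(f) forbidden — Δl = +0 (E1 requires Δl = ±1)
(g) forbidden — Δl = -4 (E1 requires Δl = ±1)
(h) allowed
(i) allowed
(j) allowed
Total allowed: 6 of 10.

6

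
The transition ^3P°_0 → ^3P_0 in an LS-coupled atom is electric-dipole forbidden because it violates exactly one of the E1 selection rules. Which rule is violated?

the J=0 ↔ J=0 exclusion

Parity must change: odd → even — ✓.
ΔS = 0: S: 1 → 1 — ✓.
ΔL = 0, ±1 (not L=0↔0): L: 1 → 1, ΔL = +0 — ✓.
ΔJ = 0, ±1 (not J=0↔0): J: 0 → 0, ΔJ = +0 — ✗.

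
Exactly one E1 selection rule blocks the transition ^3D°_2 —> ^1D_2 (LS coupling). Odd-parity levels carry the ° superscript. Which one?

Parity must change: odd → even — ok.
ΔS = 0: S: 1 → 0 — fails.
ΔL = 0, ±1 (not L=0↔0): L: 2 → 2, ΔL = +0 — ok.
ΔJ = 0, ±1 (not J=0↔0): J: 2 → 2, ΔJ = +0 — ok.

the ΔS = 0 rule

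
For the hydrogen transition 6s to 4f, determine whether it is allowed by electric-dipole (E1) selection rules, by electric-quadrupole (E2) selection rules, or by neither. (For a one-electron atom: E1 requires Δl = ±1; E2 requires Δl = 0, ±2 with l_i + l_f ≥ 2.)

neither

Δl = 3 − 0 = +3; l_i + l_f = 3.
E1 (Δl = ±1): not satisfied.
E2 (Δl = 0,±2, l_i+l_f ≥ 2): not satisfied.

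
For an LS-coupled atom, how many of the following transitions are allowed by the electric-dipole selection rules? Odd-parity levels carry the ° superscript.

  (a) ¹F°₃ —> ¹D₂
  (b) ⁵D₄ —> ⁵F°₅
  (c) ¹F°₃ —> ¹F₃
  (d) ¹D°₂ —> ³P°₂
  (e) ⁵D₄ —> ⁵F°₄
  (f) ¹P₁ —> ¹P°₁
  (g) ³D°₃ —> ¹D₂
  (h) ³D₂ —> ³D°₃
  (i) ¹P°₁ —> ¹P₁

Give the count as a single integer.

(a) allowed
(b) allowed
(c) allowed
(d) forbidden (parity, ΔS fail)
(e) allowed
(f) allowed
(g) forbidden (ΔS fails)
(h) allowed
(i) allowed
Total allowed: 7 of 9.

7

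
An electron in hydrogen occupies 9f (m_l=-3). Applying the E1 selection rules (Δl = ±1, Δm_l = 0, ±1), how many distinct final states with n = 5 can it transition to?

E1 requires Δl = ±1, so l_f ∈ {2, 4}; with 0 ≤ l_f ≤ n_f−1 = 4, the allowed l_f values are {2, 4}.
For l_f = 2: m_f ∈ {m_i−1, m_i, m_i+1} ∩ [−2, 2] = {-2} → 1 state.
For l_f = 4: m_f ∈ {m_i−1, m_i, m_i+1} ∩ [−4, 4] = {-4, -3, -2} → 3 states.
Total: 4.

4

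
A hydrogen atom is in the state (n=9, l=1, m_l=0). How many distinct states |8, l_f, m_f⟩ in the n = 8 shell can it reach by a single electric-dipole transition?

E1 requires Δl = ±1, so l_f ∈ {0, 2}; with 0 ≤ l_f ≤ n_f−1 = 7, the allowed l_f values are {0, 2}.
For l_f = 0: m_f ∈ {m_i−1, m_i, m_i+1} ∩ [−0, 0] = {0} → 1 state.
For l_f = 2: m_f ∈ {m_i−1, m_i, m_i+1} ∩ [−2, 2] = {-1, 0, 1} → 3 states.
Total: 4.

4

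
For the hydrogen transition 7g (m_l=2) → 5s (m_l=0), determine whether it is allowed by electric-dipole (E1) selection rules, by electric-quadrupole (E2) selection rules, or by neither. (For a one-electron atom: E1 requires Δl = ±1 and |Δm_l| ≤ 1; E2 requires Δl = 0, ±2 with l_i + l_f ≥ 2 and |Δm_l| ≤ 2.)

Δl = 0 − 4 = -4; l_i + l_f = 4.
Δm_l = -2.
E1 (Δl = ±1, |Δm_l| ≤ 1): not satisfied.
E2 (Δl = 0,±2, l_i+l_f ≥ 2, |Δm_l| ≤ 2): not satisfied.

neither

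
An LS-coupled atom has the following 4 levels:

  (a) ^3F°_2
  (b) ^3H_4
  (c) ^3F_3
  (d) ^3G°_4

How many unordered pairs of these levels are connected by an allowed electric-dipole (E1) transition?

(a)–(b): forbidden (ΔL, ΔJ).
(a)–(c): allowed.
(a)–(d): forbidden (parity, ΔJ).
(b)–(c): forbidden (parity, ΔL).
(b)–(d): allowed.
(c)–(d): allowed.
Allowed pairs: 3 of 6.

3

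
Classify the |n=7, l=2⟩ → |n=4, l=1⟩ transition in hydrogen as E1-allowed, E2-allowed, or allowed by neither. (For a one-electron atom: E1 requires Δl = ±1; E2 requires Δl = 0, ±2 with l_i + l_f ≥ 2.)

E1

Δl = 1 − 2 = -1; l_i + l_f = 3.
E1 (Δl = ±1): satisfied.
E2 (Δl = 0,±2, l_i+l_f ≥ 2): not satisfied.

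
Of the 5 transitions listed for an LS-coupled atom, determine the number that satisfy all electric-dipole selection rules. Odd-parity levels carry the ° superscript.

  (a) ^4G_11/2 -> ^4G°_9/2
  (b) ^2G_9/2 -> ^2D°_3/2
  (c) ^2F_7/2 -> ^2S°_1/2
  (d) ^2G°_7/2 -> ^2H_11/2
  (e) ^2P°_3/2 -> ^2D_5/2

(a) allowed
(b) forbidden (ΔL, ΔJ fail)
(c) forbidden (ΔL, ΔJ fail)
(d) forbidden (ΔJ fails)
(e) allowed
Total allowed: 2 of 5.

2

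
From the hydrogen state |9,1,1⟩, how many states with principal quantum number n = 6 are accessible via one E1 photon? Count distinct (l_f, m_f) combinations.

E1 requires Δl = ±1, so l_f ∈ {0, 2}; with 0 ≤ l_f ≤ n_f−1 = 5, the allowed l_f values are {0, 2}.
For l_f = 0: m_f ∈ {m_i−1, m_i, m_i+1} ∩ [−0, 0] = {0} → 1 state.
For l_f = 2: m_f ∈ {m_i−1, m_i, m_i+1} ∩ [−2, 2] = {0, 1, 2} → 3 states.
Total: 4.

4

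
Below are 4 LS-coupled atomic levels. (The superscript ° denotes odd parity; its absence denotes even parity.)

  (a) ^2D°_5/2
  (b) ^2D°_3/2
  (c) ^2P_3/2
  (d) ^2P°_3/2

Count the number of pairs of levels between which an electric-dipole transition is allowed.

3

(a)–(b): forbidden (parity).
(a)–(c): allowed.
(a)–(d): forbidden (parity).
(b)–(c): allowed.
(b)–(d): forbidden (parity).
(c)–(d): allowed.
Allowed pairs: 3 of 6.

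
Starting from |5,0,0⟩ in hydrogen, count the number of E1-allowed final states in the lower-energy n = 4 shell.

E1 requires Δl = ±1, so l_f ∈ {-1, 1}; with 0 ≤ l_f ≤ n_f−1 = 3, the allowed l_f values are {1}.
For l_f = 1: m_f ∈ {m_i−1, m_i, m_i+1} ∩ [−1, 1] = {-1, 0, 1} → 3 states.
Total: 3.

3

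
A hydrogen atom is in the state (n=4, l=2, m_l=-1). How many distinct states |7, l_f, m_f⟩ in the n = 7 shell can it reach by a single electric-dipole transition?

5

E1 requires Δl = ±1, so l_f ∈ {1, 3}; with 0 ≤ l_f ≤ n_f−1 = 6, the allowed l_f values are {1, 3}.
For l_f = 1: m_f ∈ {m_i−1, m_i, m_i+1} ∩ [−1, 1] = {-1, 0} → 2 states.
For l_f = 3: m_f ∈ {m_i−1, m_i, m_i+1} ∩ [−3, 3] = {-2, -1, 0} → 3 states.
Total: 5.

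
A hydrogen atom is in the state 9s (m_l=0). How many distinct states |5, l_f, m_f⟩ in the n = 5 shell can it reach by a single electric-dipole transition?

E1 requires Δl = ±1, so l_f ∈ {-1, 1}; with 0 ≤ l_f ≤ n_f−1 = 4, the allowed l_f values are {1}.
For l_f = 1: m_f ∈ {m_i−1, m_i, m_i+1} ∩ [−1, 1] = {-1, 0, 1} → 3 states.
Total: 3.

3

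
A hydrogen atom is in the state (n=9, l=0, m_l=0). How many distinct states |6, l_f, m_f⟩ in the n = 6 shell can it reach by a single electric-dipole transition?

3

E1 requires Δl = ±1, so l_f ∈ {-1, 1}; with 0 ≤ l_f ≤ n_f−1 = 5, the allowed l_f values are {1}.
For l_f = 1: m_f ∈ {m_i−1, m_i, m_i+1} ∩ [−1, 1] = {-1, 0, 1} → 3 states.
Total: 3.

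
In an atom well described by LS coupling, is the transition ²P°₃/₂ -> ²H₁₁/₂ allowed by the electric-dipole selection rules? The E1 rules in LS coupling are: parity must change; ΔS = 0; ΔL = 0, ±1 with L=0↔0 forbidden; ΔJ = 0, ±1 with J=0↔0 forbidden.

forbidden

Reading off the term symbols: S 1/2→1/2, L 1→5, J 3/2→11/2, parity odd→even.
Parity must change: odd → even — passes.
ΔJ = 0, ±1 (not J=0↔0): J: 3/2 → 11/2, ΔJ = +4 — fails.
ΔS = 0: S: 1/2 → 1/2 — passes.
ΔL = 0, ±1 (not L=0↔0): L: 1 → 5, ΔL = +4 — fails.
Rule(s) violated: ΔL, ΔJ.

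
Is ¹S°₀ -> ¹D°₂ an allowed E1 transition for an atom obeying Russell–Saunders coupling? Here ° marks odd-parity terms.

ΔJ = 0, ±1 (not J=0↔0): J: 0 → 2, ΔJ = +2 — ✗.
ΔS = 0: S: 0 → 0 — ✓.
Parity must change: odd → odd — ✗.
ΔL = 0, ±1 (not L=0↔0): L: 0 → 2, ΔL = +2 — ✗.
Rule(s) violated: parity, ΔL, ΔJ.

forbidden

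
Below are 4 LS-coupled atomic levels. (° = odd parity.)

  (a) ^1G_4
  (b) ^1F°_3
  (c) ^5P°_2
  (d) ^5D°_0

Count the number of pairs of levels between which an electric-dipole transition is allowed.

(a)–(b): allowed.
(a)–(c): forbidden (ΔS, ΔL, ΔJ).
(a)–(d): forbidden (ΔS, ΔL, ΔJ).
(b)–(c): forbidden (parity, ΔS, ΔL).
(b)–(d): forbidden (parity, ΔS, ΔJ).
(c)–(d): forbidden (parity, ΔJ).
Allowed pairs: 1 of 6.

1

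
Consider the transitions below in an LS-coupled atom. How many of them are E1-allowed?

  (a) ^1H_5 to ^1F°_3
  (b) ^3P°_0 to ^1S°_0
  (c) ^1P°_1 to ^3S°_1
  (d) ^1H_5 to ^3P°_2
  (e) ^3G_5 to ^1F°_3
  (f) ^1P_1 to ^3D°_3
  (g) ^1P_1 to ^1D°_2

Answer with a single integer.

(a) forbidden (ΔL, ΔJ fail)
(b) forbidden (parity, ΔS, ΔJ fail)
(c) forbidden (parity, ΔS fail)
(d) forbidden (ΔS, ΔL, ΔJ fail)
(e) forbidden (ΔS, ΔJ fail)
(f) forbidden (ΔS, ΔJ fail)
(g) allowed
Total allowed: 1 of 7.

1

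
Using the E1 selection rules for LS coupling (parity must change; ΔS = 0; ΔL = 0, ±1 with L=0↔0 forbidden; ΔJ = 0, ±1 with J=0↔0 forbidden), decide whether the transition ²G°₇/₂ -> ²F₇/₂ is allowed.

allowed

Reading off the term symbols: S 1/2→1/2, L 4→3, J 7/2→7/2, parity odd→even.
Parity must change: odd → even — satisfied.
ΔS = 0: S: 1/2 → 1/2 — satisfied.
ΔL = 0, ±1 (not L=0↔0): L: 4 → 3, ΔL = -1 — satisfied.
ΔJ = 0, ±1 (not J=0↔0): J: 7/2 → 7/2, ΔJ = +0 — satisfied.
All four E1 rules are satisfied.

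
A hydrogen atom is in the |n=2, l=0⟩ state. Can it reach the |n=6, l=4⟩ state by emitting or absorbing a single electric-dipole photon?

forbidden

Δl = 4 − 0 = +4; the E1 rule Δl = ±1 is fails.
The transition is electric-dipole forbidden.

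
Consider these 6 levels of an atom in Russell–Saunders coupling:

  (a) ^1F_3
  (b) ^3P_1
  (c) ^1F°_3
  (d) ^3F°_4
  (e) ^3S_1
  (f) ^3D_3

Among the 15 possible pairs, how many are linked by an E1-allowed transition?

(a)–(b): forbidden (parity, ΔS, ΔL, ΔJ).
(a)–(c): allowed.
(a)–(d): forbidden (ΔS).
(a)–(e): forbidden (parity, ΔS, ΔL, ΔJ).
(a)–(f): forbidden (parity, ΔS).
(b)–(c): forbidden (ΔS, ΔL, ΔJ).
(b)–(d): forbidden (ΔL, ΔJ).
(b)–(e): forbidden (parity).
(b)–(f): forbidden (parity, ΔJ).
(c)–(d): forbidden (parity, ΔS).
(c)–(e): forbidden (ΔS, ΔL, ΔJ).
(c)–(f): forbidden (ΔS).
(d)–(e): forbidden (ΔL, ΔJ).
(d)–(f): allowed.
(e)–(f): forbidden (parity, ΔL, ΔJ).
Allowed pairs: 2 of 15.

2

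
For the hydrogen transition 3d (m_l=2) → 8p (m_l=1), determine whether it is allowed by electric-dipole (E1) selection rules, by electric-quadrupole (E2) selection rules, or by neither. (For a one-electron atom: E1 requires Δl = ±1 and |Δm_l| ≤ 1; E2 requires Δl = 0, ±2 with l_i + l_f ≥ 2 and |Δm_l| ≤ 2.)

Δl = 1 − 2 = -1; l_i + l_f = 3.
Δm_l = -1.
E1 (Δl = ±1, |Δm_l| ≤ 1): satisfied.
E2 (Δl = 0,±2, l_i+l_f ≥ 2, |Δm_l| ≤ 2): not satisfied.

E1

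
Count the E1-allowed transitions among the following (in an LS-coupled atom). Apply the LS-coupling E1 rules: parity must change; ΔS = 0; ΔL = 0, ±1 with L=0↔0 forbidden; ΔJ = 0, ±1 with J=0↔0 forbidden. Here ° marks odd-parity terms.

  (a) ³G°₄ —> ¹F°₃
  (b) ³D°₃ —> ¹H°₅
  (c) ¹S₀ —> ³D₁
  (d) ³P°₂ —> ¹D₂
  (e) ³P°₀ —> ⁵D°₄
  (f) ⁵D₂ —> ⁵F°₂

(a) forbidden (parity, ΔS fail)
(b) forbidden (parity, ΔS, ΔL, ΔJ fail)
(c) forbidden (parity, ΔS, ΔL fail)
(d) forbidden (ΔS fails)
(e) forbidden (parity, ΔS, ΔJ fail)
(f) allowed
Total allowed: 1 of 6.

1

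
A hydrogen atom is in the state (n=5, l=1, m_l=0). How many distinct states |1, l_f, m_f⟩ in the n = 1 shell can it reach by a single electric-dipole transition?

E1 requires Δl = ±1, so l_f ∈ {0, 2}; with 0 ≤ l_f ≤ n_f−1 = 0, the allowed l_f values are {0}.
For l_f = 0: m_f ∈ {m_i−1, m_i, m_i+1} ∩ [−0, 0] = {0} → 1 state.
Total: 1.

1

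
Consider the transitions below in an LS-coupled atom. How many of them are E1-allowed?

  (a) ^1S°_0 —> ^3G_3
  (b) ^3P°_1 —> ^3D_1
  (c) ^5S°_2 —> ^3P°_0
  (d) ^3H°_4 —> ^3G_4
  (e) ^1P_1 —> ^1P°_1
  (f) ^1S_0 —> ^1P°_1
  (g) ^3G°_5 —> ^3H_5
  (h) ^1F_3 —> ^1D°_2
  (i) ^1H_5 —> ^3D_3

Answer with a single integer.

(a) forbidden (ΔS, ΔL, ΔJ fail)
(b) allowed
(c) forbidden (parity, ΔS, ΔJ fail)
(d) allowed
(e) allowed
(f) allowed
(g) allowed
(h) allowed
(i) forbidden (parity, ΔS, ΔL, ΔJ fail)
Total allowed: 6 of 9.

6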